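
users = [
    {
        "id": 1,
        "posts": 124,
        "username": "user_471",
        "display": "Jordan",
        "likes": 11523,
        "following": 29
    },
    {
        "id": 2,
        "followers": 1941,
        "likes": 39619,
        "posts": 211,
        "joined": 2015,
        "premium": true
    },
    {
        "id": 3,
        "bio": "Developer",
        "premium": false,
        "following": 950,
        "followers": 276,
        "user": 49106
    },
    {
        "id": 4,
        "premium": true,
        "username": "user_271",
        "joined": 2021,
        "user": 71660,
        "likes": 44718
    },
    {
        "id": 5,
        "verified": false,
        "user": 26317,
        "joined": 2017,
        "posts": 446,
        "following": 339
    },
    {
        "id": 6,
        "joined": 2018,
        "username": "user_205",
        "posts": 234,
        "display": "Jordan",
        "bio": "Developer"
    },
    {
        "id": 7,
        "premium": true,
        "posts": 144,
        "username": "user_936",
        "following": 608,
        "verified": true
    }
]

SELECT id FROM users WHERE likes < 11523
[]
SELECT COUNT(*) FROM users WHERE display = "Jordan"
2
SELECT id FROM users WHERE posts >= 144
[2, 5, 6, 7]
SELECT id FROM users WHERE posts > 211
[5, 6]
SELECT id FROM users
[1, 2, 3, 4, 5, 6, 7]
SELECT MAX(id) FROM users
7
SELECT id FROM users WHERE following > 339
[3, 7]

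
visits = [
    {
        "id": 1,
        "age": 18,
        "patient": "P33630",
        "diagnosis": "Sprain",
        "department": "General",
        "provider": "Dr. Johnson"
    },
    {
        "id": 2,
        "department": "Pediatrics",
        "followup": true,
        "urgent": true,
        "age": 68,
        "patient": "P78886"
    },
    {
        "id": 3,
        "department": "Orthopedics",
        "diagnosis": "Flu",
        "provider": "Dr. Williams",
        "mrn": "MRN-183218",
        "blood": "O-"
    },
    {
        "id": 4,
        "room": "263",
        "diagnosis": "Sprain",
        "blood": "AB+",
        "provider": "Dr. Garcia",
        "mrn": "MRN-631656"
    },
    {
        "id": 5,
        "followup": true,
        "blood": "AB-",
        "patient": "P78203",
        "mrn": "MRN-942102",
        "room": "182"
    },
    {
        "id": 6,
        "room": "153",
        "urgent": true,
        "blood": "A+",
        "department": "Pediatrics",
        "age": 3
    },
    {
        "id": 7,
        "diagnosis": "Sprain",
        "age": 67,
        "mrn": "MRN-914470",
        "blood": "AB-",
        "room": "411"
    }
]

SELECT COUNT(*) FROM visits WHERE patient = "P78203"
1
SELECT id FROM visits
[1, 2, 3, 4, 5, 6, 7]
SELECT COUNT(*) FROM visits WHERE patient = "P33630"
1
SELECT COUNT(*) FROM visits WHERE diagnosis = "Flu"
1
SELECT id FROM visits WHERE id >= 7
[7]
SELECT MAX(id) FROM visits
7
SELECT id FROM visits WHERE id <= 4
[1, 2, 3, 4]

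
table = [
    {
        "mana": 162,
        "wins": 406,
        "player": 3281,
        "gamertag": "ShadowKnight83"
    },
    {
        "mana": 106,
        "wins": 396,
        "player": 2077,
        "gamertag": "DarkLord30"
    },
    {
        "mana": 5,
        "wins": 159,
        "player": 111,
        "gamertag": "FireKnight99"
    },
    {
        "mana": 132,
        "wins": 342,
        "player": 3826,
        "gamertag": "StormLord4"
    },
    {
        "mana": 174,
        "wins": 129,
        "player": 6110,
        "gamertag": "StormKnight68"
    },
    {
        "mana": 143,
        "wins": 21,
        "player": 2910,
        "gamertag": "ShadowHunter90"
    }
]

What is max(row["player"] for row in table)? 6110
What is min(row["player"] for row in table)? 111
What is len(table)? 6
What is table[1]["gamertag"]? "DarkLord30"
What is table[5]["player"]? 2910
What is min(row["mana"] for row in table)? 5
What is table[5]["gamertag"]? "ShadowHunter90"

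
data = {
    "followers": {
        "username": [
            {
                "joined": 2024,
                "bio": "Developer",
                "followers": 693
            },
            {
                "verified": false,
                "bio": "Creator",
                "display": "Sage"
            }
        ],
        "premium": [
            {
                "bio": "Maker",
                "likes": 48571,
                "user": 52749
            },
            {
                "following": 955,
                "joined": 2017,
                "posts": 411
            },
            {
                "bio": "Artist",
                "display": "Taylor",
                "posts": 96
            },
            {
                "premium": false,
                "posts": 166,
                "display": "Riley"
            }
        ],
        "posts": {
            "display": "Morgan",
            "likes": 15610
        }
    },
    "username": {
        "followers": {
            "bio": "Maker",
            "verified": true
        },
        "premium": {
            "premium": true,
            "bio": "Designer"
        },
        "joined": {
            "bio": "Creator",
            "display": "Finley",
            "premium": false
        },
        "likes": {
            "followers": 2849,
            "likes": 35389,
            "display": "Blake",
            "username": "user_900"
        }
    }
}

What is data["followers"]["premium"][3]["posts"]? 166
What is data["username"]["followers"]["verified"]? True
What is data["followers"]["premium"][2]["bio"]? "Artist"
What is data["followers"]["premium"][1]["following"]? 955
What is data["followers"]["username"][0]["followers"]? 693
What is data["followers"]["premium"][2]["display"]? "Taylor"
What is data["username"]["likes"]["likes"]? 35389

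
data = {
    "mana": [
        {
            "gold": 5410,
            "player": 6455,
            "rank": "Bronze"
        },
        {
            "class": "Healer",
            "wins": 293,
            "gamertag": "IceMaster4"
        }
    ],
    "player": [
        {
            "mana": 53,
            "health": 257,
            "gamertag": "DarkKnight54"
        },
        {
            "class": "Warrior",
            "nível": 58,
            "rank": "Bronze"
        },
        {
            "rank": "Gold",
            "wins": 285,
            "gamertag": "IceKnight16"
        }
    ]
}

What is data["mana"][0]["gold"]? 5410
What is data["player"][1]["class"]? "Warrior"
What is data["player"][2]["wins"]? 285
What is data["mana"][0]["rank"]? "Bronze"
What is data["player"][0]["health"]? 257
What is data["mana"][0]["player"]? 6455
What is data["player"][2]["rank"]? "Gold"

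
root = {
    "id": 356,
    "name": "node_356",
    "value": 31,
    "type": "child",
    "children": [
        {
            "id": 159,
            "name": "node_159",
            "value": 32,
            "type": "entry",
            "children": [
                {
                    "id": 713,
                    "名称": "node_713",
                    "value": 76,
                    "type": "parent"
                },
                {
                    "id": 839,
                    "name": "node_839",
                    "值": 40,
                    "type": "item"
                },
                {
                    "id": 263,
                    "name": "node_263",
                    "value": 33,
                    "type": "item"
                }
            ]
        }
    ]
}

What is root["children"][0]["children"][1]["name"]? "node_839"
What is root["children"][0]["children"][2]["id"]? 263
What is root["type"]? "child"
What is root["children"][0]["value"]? 32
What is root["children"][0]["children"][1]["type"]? "item"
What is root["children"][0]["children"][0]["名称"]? "node_713"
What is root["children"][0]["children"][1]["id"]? 839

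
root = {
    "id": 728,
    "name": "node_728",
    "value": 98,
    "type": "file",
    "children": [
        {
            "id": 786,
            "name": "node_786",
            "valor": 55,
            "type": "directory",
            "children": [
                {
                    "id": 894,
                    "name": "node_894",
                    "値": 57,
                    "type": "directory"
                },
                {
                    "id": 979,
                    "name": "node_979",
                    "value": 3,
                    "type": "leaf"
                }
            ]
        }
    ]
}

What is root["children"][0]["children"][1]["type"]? "leaf"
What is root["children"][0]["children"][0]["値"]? 57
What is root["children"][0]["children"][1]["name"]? "node_979"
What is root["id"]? 728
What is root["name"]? "node_728"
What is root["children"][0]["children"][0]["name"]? "node_894"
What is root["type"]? "file"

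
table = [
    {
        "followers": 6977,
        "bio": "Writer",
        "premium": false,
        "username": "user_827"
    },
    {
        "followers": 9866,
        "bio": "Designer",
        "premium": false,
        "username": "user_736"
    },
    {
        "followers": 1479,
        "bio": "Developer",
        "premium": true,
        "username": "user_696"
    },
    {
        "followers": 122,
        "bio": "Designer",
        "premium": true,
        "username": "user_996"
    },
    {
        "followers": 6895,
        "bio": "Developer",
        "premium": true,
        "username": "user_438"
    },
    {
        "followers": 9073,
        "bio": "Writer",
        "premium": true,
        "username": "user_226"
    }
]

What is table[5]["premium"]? True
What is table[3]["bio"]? "Designer"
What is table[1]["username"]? "user_736"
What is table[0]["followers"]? 6977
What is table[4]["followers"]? 6895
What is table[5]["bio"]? "Writer"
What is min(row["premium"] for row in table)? False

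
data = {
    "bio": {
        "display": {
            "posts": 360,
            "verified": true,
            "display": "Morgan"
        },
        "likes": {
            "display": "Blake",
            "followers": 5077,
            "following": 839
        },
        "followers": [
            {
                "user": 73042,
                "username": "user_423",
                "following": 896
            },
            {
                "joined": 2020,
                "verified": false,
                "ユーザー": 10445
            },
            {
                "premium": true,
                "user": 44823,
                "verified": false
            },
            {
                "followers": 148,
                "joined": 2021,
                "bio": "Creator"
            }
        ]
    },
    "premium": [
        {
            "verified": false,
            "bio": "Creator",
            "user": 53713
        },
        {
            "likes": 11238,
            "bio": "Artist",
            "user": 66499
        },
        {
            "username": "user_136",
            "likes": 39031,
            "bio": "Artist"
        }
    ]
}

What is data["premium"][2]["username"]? "user_136"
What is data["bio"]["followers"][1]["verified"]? False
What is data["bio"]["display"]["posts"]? 360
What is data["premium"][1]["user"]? 66499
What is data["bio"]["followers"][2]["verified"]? False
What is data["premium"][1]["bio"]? "Artist"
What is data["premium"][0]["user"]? 53713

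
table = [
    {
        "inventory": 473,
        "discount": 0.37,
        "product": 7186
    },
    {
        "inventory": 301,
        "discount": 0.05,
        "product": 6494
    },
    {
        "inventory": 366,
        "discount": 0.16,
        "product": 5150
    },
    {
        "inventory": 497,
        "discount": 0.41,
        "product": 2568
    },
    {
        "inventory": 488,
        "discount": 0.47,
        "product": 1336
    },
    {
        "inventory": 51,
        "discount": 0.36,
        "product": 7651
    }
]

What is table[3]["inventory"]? 497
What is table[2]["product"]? 5150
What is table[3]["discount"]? 0.41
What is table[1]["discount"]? 0.05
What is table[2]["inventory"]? 366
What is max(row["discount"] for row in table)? 0.47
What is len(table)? 6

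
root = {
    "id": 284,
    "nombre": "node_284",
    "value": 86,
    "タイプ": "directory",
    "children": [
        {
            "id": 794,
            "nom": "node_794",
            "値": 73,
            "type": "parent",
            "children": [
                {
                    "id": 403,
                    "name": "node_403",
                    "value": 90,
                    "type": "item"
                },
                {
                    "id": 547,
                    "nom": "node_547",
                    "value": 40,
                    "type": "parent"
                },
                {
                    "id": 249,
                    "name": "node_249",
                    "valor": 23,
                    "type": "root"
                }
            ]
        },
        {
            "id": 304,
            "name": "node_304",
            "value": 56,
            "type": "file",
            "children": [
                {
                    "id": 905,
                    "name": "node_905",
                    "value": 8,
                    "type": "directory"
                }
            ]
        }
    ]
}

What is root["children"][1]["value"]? 56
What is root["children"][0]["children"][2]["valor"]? 23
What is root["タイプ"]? "directory"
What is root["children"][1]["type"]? "file"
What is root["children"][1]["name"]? "node_304"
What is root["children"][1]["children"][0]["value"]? 8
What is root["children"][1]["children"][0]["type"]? "directory"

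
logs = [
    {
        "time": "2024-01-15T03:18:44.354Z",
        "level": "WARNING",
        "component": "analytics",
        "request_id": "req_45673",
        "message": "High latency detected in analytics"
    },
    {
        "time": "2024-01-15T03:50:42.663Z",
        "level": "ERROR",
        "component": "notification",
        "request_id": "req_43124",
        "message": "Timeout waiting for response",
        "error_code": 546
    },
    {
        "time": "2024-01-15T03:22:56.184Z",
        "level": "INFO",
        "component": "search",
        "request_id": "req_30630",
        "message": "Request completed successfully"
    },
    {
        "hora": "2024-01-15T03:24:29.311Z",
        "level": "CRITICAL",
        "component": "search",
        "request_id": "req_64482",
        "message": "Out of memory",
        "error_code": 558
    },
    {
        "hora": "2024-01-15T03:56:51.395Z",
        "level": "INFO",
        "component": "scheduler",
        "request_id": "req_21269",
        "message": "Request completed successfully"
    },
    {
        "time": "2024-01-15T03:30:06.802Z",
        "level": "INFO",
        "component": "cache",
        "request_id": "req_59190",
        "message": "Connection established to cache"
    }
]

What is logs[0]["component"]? "analytics"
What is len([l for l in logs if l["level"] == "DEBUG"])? 0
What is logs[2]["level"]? "INFO"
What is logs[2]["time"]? "2024-01-15T03:22:56.184Z"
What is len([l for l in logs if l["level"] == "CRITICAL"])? 1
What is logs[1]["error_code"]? 546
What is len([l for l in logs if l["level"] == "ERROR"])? 1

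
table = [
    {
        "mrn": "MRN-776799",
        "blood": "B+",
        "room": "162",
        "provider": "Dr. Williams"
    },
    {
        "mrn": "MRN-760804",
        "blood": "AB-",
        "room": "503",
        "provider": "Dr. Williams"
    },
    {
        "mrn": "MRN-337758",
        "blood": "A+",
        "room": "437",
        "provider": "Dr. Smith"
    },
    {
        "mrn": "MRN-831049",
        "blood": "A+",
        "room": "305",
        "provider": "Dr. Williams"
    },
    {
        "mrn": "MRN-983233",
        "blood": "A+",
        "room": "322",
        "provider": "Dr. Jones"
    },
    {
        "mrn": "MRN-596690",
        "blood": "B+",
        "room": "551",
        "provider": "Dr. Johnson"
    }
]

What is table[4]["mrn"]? "MRN-983233"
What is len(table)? 6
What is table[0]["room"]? "162"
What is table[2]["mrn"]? "MRN-337758"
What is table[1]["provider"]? "Dr. Williams"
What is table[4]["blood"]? "A+"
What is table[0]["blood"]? "B+"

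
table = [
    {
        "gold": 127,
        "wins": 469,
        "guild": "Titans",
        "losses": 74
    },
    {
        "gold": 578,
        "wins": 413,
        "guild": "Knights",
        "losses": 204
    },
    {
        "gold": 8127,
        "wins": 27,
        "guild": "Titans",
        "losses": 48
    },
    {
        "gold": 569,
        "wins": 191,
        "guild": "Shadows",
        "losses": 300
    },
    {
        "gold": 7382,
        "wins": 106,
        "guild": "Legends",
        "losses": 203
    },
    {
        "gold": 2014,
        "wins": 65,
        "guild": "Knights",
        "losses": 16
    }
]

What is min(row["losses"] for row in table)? 16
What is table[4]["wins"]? 106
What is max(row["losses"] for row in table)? 300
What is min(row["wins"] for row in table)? 27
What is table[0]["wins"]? 469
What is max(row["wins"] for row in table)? 469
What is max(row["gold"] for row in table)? 8127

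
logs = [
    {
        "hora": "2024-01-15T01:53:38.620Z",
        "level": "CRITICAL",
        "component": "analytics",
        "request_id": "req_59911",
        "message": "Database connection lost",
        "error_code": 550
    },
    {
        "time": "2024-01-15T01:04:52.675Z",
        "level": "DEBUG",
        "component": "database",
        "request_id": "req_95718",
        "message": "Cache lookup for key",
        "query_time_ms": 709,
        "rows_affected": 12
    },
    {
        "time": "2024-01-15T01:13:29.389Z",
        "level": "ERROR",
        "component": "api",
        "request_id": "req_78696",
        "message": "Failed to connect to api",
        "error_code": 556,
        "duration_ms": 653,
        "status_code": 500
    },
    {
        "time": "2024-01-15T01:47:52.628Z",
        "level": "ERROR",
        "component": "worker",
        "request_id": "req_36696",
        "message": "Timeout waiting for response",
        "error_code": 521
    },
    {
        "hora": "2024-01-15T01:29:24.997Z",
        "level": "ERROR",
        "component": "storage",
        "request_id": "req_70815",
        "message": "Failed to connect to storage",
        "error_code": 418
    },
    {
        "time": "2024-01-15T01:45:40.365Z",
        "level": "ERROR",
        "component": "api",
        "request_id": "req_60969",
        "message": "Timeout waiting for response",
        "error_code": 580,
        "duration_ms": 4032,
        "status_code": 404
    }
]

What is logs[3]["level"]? "ERROR"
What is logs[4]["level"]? "ERROR"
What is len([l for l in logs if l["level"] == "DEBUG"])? 1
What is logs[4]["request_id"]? "req_70815"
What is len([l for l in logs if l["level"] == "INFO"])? 0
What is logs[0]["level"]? "CRITICAL"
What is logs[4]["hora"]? "2024-01-15T01:29:24.997Z"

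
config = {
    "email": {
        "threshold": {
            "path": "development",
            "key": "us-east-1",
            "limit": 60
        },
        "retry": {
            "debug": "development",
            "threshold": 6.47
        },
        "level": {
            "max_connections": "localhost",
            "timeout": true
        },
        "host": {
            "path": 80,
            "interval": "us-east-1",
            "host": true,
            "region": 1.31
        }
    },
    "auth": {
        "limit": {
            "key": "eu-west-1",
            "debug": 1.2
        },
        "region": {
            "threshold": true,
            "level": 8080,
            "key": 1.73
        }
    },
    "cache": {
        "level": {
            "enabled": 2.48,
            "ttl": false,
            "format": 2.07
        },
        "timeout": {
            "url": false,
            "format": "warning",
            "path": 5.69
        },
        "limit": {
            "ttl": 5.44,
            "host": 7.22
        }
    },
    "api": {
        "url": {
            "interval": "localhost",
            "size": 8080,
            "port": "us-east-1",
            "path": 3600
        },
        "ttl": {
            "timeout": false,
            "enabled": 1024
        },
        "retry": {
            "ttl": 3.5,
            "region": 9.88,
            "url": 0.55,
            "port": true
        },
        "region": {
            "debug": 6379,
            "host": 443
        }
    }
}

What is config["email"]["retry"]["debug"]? "development"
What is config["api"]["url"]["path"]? 3600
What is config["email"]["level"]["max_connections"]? "localhost"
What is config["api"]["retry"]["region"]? 9.88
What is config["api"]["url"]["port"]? "us-east-1"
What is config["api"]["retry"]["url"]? 0.55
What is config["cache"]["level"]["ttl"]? False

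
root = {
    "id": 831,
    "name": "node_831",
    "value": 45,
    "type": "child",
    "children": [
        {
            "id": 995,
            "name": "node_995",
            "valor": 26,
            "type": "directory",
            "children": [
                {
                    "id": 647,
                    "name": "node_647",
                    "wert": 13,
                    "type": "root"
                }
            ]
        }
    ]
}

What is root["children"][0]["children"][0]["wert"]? 13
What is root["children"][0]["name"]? "node_995"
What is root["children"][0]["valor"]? 26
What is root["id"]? 831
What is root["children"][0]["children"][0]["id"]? 647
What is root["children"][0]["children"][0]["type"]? "root"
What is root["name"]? "node_831"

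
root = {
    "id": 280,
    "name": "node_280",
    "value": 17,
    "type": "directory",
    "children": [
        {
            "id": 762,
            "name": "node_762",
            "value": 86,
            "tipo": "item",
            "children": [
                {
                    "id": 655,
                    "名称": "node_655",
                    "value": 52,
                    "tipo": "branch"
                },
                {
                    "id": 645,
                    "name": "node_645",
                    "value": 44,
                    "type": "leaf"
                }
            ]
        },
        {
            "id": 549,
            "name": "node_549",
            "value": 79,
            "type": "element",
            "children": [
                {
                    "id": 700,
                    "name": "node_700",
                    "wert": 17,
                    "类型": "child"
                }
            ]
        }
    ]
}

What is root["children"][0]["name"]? "node_762"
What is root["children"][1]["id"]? 549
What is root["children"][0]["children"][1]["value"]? 44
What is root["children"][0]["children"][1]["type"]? "leaf"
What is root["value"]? 17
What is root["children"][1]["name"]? "node_549"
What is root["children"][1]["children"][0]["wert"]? 17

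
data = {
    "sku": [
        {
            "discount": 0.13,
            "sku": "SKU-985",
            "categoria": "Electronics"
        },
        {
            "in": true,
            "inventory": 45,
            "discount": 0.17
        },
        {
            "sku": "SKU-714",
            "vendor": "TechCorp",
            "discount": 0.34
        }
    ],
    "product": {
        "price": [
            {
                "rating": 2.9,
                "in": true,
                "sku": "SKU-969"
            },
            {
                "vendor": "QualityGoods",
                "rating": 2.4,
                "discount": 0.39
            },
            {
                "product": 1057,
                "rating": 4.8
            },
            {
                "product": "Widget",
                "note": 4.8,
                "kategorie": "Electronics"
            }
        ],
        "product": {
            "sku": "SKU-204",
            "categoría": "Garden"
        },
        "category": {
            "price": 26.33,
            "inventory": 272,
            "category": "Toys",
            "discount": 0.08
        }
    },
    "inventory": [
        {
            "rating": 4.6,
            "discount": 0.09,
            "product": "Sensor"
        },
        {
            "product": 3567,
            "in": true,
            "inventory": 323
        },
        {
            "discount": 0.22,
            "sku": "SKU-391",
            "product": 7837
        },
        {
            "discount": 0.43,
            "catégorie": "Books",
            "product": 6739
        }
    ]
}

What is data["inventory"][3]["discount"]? 0.43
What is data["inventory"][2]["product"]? 7837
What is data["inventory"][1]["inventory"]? 323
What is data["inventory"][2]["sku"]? "SKU-391"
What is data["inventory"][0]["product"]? "Sensor"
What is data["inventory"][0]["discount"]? 0.09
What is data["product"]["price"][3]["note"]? 4.8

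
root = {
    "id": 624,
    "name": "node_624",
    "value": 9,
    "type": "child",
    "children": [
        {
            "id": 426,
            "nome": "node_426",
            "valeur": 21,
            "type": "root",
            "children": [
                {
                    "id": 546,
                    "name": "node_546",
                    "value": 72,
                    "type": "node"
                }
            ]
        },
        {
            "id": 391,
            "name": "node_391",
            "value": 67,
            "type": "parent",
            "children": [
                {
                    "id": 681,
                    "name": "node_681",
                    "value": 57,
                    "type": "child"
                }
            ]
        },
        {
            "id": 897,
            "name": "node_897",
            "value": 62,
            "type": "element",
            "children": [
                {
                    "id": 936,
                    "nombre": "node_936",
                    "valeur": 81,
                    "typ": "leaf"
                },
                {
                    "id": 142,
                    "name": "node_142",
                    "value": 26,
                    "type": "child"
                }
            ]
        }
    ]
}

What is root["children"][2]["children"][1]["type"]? "child"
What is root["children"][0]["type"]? "root"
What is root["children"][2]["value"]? 62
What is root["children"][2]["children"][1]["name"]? "node_142"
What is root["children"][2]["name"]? "node_897"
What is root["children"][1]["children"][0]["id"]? 681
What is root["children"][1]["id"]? 391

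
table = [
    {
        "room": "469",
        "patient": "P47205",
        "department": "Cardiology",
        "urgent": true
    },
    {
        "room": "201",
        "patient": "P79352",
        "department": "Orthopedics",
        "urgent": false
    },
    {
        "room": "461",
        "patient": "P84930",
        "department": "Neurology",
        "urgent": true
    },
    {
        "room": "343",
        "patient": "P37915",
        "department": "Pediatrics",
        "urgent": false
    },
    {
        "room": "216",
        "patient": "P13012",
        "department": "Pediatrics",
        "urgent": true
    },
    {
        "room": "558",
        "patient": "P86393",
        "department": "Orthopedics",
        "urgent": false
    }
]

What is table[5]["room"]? "558"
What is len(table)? 6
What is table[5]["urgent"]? False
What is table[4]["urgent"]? True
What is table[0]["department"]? "Cardiology"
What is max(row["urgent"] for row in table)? True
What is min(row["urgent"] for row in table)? False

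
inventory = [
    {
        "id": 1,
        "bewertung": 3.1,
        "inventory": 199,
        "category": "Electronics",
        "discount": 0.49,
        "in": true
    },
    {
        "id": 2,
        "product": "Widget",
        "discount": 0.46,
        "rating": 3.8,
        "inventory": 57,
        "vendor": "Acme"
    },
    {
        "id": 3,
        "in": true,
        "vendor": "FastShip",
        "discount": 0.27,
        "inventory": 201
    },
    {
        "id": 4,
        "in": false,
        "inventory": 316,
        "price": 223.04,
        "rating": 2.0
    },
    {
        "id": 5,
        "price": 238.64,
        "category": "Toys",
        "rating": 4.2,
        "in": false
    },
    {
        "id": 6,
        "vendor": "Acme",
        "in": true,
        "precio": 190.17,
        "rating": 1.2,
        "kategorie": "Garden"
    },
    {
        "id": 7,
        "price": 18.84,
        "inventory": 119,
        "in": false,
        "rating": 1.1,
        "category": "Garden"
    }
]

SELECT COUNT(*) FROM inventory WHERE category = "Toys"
1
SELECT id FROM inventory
[1, 2, 3, 4, 5, 6, 7]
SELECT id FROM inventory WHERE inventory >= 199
[1, 3, 4]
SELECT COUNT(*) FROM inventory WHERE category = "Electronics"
1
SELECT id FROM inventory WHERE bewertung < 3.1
[]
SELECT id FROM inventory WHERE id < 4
[1, 2, 3]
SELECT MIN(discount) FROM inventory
0.27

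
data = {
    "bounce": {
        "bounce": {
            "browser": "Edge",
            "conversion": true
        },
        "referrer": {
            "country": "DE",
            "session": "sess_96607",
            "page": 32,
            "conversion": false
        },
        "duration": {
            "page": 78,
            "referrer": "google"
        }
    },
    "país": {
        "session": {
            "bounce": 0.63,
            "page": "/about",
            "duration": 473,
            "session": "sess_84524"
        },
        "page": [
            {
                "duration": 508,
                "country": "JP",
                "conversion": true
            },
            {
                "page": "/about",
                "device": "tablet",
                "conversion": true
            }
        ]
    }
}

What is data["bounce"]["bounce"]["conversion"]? True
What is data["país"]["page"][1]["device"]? "tablet"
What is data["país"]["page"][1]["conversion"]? True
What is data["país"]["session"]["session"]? "sess_84524"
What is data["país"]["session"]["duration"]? 473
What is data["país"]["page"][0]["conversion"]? True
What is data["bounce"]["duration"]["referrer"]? "google"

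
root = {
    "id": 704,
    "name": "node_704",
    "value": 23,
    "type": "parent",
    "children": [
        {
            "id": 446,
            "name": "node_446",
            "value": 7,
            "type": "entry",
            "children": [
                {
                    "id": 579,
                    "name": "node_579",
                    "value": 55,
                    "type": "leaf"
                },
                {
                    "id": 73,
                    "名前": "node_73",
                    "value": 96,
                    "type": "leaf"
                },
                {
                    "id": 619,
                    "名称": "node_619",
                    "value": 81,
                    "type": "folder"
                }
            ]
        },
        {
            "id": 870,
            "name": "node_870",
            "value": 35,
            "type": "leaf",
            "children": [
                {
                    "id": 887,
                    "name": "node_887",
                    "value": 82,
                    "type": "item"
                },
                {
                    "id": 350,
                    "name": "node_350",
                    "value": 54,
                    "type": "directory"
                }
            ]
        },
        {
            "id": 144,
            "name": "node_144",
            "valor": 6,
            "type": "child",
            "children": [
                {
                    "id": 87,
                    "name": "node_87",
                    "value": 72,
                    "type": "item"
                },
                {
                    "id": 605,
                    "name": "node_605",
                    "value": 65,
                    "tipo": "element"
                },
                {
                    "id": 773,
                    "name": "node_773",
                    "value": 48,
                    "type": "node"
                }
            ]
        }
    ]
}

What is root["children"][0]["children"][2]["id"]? 619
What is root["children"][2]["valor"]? 6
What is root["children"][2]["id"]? 144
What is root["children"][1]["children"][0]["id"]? 887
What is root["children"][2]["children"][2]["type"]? "node"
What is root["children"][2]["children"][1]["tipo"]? "element"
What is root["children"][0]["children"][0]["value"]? 55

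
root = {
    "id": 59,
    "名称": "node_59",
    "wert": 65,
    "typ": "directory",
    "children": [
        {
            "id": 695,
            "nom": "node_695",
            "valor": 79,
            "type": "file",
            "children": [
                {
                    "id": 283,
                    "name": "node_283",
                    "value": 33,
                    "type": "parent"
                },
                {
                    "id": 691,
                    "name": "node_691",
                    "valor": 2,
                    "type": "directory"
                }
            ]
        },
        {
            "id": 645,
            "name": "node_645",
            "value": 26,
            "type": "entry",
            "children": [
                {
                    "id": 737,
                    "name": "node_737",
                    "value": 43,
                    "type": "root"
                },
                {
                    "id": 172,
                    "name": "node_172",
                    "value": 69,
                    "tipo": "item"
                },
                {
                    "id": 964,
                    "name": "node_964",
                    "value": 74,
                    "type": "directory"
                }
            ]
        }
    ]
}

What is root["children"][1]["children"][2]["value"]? 74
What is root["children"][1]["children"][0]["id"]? 737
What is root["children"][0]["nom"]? "node_695"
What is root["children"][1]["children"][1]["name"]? "node_172"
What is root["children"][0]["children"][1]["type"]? "directory"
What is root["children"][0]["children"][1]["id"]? 691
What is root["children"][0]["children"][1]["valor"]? 2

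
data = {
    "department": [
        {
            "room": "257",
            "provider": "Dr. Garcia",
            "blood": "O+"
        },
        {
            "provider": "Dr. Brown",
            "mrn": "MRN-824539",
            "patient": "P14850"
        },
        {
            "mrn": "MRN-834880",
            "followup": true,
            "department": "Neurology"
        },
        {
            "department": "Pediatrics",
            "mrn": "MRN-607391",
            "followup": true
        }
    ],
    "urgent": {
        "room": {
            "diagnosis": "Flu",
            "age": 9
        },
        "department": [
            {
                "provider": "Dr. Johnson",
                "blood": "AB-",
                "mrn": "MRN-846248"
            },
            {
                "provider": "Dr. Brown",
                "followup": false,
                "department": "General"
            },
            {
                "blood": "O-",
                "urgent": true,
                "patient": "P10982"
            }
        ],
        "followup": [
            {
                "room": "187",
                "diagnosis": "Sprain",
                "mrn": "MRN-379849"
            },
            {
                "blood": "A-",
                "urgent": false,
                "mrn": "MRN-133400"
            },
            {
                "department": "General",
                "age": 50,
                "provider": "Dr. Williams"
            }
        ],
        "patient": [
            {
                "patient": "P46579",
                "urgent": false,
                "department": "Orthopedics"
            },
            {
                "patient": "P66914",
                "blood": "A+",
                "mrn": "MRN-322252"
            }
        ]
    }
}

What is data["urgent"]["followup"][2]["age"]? 50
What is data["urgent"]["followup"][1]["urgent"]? False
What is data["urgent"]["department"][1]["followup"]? False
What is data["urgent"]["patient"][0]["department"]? "Orthopedics"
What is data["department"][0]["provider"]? "Dr. Garcia"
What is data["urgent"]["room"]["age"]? 9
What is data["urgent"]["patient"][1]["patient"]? "P66914"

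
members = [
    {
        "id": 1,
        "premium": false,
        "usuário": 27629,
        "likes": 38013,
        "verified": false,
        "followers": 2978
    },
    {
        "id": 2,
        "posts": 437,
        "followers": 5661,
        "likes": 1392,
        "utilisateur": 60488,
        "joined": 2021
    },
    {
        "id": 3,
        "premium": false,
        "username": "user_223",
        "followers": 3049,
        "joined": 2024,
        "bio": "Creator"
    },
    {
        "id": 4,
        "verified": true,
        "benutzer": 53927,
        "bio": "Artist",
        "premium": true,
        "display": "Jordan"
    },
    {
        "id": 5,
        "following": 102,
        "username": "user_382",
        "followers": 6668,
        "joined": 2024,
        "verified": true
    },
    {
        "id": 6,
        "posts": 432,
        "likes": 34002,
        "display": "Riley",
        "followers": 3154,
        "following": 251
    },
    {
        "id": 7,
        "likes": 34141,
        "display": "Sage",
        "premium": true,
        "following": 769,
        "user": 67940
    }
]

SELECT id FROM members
[1, 2, 3, 4, 5, 6, 7]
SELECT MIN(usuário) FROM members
27629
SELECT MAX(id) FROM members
7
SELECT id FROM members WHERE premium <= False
[1, 3]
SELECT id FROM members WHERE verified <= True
[1, 4, 5]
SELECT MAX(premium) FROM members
True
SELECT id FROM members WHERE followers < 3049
[1]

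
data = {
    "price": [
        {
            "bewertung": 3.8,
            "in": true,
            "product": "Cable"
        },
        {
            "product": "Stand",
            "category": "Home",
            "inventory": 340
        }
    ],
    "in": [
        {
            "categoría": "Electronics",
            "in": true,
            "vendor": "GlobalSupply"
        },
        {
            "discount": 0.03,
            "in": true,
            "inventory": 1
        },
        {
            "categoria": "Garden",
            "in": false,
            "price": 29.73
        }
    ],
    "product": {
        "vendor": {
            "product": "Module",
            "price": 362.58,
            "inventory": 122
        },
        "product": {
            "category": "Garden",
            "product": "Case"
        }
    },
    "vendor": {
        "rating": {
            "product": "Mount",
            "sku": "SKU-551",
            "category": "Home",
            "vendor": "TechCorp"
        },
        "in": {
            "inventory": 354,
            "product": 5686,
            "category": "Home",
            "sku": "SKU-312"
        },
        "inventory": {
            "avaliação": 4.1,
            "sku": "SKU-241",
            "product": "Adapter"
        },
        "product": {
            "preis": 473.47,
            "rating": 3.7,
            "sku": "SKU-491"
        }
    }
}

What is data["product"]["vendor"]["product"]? "Module"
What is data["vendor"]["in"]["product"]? 5686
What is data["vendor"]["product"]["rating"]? 3.7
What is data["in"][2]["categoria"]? "Garden"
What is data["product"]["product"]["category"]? "Garden"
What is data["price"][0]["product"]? "Cable"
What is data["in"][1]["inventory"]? 1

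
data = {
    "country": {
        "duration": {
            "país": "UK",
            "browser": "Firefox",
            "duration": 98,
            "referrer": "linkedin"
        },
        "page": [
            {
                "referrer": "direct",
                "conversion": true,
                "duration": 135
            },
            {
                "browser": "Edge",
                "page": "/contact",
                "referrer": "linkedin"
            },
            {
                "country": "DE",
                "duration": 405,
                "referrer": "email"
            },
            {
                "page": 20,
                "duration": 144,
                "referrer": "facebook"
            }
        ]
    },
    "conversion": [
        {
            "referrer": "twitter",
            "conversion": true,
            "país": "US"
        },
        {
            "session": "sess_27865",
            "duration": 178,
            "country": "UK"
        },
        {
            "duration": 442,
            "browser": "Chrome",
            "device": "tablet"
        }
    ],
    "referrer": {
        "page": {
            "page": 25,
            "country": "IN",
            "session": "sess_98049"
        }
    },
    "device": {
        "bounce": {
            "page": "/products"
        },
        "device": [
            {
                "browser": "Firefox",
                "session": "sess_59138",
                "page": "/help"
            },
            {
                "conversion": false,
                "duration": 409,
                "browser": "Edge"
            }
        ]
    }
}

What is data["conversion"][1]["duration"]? 178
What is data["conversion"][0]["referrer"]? "twitter"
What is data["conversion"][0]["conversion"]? True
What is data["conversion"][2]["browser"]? "Chrome"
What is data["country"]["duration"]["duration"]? 98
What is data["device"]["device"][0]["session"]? "sess_59138"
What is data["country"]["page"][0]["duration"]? 135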